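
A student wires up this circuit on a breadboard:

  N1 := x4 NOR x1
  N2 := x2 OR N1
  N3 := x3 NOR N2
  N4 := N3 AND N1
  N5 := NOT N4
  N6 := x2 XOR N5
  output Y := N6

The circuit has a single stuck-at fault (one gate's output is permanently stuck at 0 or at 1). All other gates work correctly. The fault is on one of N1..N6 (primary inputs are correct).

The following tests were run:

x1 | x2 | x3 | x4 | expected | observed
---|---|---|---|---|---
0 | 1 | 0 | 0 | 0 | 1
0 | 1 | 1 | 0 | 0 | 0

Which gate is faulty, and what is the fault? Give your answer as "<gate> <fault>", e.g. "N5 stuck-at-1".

Fault-free values for test 1 (x1=0, x2=1, x3=0, x4=0): N1=1, N2=1, N3=0, N4=0, N5=1, N6=0, giving Y=0. Observed 1.
Test 1: faults giving observed 1 are {N2 stuck-at-0, N3 stuck-at-1, N4 stuck-at-1, N5 stuck-at-0, N6 stuck-at-1}.
Test 2 (x1=0, x2=1, x3=1, x4=0): fault-free N1=1, N2=1, N3=0, N4=0, N5=1, N6=0 → 0; observed 0. Eliminates N3 stuck-at-1, N4 stuck-at-1, N5 stuck-at-0, N6 stuck-at-1.
Only N2 stuck-at-0 is consistent with every test.

N2 stuck-at-0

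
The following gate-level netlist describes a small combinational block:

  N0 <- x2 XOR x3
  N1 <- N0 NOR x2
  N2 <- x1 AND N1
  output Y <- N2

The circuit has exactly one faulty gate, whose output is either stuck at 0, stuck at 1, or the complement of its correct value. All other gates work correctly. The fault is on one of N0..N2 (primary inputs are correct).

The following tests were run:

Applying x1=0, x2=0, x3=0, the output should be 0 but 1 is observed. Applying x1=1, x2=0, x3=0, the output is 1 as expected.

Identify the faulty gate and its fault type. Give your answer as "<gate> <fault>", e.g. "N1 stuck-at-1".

N2 stuck-at-1

Fault-free values for test 1 (x1=0, x2=0, x3=0): N0=0, N1=1, N2=0, giving Y=0. Observed 1.
Test 1: faults giving observed 1 are {N2 stuck-at-1, N2 inverted output}.
Test 2 (x1=1, x2=0, x3=0): fault-free N0=0, N1=1, N2=1 → 1; observed 1. Eliminates N2 inverted output.
Only N2 stuck-at-1 is consistent with every test.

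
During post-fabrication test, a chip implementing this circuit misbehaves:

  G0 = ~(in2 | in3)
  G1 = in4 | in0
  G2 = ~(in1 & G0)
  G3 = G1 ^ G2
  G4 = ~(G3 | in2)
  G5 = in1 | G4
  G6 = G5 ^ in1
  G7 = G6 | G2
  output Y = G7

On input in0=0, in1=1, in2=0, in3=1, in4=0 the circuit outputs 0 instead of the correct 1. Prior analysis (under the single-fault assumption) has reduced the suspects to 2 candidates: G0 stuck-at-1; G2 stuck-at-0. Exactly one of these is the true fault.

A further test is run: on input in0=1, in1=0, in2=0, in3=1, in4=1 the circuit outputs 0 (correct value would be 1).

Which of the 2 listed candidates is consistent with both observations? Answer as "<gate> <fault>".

Evaluate each candidate on input in0=1, in1=0, in2=0, in3=1, in4=1:
  G0 stuck-at-1: G0=1 [stuck-at-1], G1=1, G2=1, G3=0, G4=1, G5=1, G6=1, G7=1 → 1 — eliminated
  G2 stuck-at-0: G0=0, G1=1, G2=0 [stuck-at-0], G3=1, G4=0, G5=0, G6=0, G7=0 → 0 — matches
Only G2 stuck-at-0 reproduces the observed 0.

G2 stuck-at-0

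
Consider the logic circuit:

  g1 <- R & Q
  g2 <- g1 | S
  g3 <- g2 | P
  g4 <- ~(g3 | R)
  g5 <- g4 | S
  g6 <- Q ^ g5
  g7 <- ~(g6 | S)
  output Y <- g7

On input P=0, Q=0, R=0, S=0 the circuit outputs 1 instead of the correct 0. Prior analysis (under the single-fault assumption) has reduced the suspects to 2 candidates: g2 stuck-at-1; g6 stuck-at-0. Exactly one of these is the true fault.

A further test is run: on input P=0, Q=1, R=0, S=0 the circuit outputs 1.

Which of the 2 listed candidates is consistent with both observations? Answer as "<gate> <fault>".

Evaluate each candidate on input P=0, Q=1, R=0, S=0:
  g2 stuck-at-1: g1=0, g2=1 [stuck-at-1], g3=1, g4=0, g5=0, g6=1, g7=0 → 0 — eliminated
  g6 stuck-at-0: g1=0, g2=0, g3=0, g4=1, g5=1, g6=0 [stuck-at-0], g7=1 → 1 — matches
Only g6 stuck-at-0 reproduces the observed 1.

g6 stuck-at-0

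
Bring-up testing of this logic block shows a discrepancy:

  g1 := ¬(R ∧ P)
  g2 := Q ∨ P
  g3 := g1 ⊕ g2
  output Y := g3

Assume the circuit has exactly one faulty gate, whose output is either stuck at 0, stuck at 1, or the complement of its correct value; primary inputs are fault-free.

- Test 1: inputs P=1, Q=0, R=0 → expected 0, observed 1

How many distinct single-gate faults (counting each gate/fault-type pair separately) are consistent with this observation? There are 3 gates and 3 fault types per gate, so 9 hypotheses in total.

Fault-free: g1=1, g2=1, g3=0 → 0. Observed 1.
  g1 stuck-at-0: output 1 ✓
  g1 stuck-at-1: output 0 ✗
  g1 inverted output: output 1 ✓
  g2 stuck-at-0: output 1 ✓
  g2 stuck-at-1: output 0 ✗
  g2 inverted output: output 1 ✓
  g3 stuck-at-0: output 0 ✗
  g3 stuck-at-1: output 1 ✓
  g3 inverted output: output 1 ✓
Consistent faults: {g1 stuck-at-0, g1 inverted output, g2 stuck-at-0, g2 inverted output, g3 stuck-at-1, g3 inverted output} — 6 in all.

6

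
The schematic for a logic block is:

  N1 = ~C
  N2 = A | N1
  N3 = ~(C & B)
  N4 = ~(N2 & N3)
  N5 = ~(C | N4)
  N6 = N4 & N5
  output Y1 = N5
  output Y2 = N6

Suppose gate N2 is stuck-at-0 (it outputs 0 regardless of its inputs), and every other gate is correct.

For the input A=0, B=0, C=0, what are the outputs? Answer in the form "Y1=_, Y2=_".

Y1=0, Y2=0

Propagate with N2 forced: N1=1, N2=0 [stuck-at-0], N3=1, N4=1, N5=0, N6=0.
So the outputs are Y1=0, Y2=0. (Without the fault they would be Y1=1, Y2=0.)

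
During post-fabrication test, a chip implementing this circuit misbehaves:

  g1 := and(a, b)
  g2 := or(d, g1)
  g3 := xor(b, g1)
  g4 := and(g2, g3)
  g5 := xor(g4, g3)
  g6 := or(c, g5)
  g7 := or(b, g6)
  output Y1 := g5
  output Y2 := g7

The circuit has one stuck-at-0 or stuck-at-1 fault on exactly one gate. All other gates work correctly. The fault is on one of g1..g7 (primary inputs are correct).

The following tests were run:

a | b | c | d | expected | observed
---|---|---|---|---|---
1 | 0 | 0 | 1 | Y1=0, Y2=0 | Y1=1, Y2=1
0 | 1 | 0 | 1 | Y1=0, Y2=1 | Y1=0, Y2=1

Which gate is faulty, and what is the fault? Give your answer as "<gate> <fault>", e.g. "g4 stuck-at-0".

g4 stuck-at-1

Fault-free values for test 1 (a=1, b=0, c=0, d=1): g1=0, g2=1, g3=0, g4=0, g5=0, g6=0, g7=0, giving Y1=0, Y2=0. Observed Y1=1, Y2=1.
Test 1: faults giving observed Y1=1, Y2=1 are {g4 stuck-at-1, g5 stuck-at-1}.
Test 2 (a=0, b=1, c=0, d=1): fault-free g1=0, g2=1, g3=1, g4=1, g5=0, g6=0, g7=1 → Y1=0, Y2=1; observed Y1=0, Y2=1. Eliminates g5 stuck-at-1.
Only g4 stuck-at-1 is consistent with every test.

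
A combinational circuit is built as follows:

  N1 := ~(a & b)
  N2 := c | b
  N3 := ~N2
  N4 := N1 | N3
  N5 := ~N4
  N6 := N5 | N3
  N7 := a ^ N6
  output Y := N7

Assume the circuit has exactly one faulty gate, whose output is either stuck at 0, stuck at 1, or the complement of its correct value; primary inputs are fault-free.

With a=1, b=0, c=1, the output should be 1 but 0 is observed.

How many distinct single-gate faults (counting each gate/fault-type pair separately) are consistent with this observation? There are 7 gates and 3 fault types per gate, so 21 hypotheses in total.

Fault-free: N1=1, N2=1, N3=0, N4=1, N5=0, N6=0, N7=1 → 1. Observed 0.
  N1: stuck-at-0, inverted output ✓; others ✗
  N2: stuck-at-0, inverted output ✓; others ✗
  N3: stuck-at-1, inverted output ✓; others ✗
  N4: stuck-at-0, inverted output ✓; others ✗
  N5: stuck-at-1, inverted output ✓; others ✗
  N6: stuck-at-1, inverted output ✓; others ✗
  N7: stuck-at-0, inverted output ✓; others ✗
Consistent faults: {N1 stuck-at-0, N1 inverted output, N2 stuck-at-0, N2 inverted output, N3 stuck-at-1, N3 inverted output, N4 stuck-at-0, N4 inverted output, N5 stuck-at-1, N5 inverted output, N6 stuck-at-1, N6 inverted output, N7 stuck-at-0, N7 inverted output} — 14 in all.

14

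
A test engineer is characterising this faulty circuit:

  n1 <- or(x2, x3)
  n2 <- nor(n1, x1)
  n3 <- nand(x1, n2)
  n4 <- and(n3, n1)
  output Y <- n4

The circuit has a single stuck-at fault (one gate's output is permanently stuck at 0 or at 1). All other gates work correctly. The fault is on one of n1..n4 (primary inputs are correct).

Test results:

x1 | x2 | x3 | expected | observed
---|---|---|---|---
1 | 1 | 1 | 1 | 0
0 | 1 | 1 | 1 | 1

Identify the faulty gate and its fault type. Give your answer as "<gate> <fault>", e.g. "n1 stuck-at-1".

Fault-free values for test 1 (x1=1, x2=1, x3=1): n1=1, n2=0, n3=1, n4=1, giving Y=1. Observed 0.
Test 1: faults giving observed 0 are {n1 stuck-at-0, n2 stuck-at-1, n3 stuck-at-0, n4 stuck-at-0}.
Test 2 (x1=0, x2=1, x3=1): fault-free n1=1, n2=0, n3=1, n4=1 → 1; observed 1. Eliminates n1 stuck-at-0, n3 stuck-at-0, n4 stuck-at-0.
Only n2 stuck-at-1 is consistent with every test.

n2 stuck-at-1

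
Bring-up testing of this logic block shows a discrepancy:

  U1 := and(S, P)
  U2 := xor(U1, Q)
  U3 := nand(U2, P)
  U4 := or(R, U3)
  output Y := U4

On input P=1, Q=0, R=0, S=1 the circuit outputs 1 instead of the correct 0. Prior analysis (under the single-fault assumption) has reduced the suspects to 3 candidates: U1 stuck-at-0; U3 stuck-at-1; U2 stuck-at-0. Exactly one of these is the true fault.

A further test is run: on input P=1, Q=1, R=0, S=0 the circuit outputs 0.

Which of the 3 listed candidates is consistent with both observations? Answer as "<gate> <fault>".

U1 stuck-at-0

Evaluate each candidate on input P=1, Q=1, R=0, S=0:
  U1 stuck-at-0: U1=0 [stuck-at-0], U2=1, U3=0, U4=0 → 0 — matches
  U3 stuck-at-1: U1=0, U2=1, U3=1 [stuck-at-1], U4=1 → 1 — eliminated
  U2 stuck-at-0: U1=0, U2=0 [stuck-at-0], U3=1, U4=1 → 1 — eliminated
Only U1 stuck-at-0 reproduces the observed 0.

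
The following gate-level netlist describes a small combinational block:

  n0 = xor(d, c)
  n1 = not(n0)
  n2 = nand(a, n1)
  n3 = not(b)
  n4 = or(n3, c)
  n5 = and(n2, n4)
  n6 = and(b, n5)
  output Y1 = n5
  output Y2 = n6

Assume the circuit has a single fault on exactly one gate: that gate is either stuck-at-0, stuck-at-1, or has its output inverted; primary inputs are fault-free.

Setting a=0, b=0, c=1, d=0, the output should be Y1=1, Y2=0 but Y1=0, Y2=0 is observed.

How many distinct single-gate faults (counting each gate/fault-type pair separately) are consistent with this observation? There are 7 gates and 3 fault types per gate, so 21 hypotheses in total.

6

Fault-free: n0=1, n1=0, n2=1, n3=1, n4=1, n5=1, n6=0 → Y1=1, Y2=0. Observed Y1=0, Y2=0.
  n0: none of the 3 fault types match ✗
  n1: none of the 3 fault types match ✗
  n2: stuck-at-0, inverted output ✓; others ✗
  n3: none of the 3 fault types match ✗
  n4: stuck-at-0, inverted output ✓; others ✗
  n5: stuck-at-0, inverted output ✓; others ✗
  n6: none of the 3 fault types match ✗
Consistent faults: {n2 stuck-at-0, n2 inverted output, n4 stuck-at-0, n4 inverted output, n5 stuck-at-0, n5 inverted output} — 6 in all.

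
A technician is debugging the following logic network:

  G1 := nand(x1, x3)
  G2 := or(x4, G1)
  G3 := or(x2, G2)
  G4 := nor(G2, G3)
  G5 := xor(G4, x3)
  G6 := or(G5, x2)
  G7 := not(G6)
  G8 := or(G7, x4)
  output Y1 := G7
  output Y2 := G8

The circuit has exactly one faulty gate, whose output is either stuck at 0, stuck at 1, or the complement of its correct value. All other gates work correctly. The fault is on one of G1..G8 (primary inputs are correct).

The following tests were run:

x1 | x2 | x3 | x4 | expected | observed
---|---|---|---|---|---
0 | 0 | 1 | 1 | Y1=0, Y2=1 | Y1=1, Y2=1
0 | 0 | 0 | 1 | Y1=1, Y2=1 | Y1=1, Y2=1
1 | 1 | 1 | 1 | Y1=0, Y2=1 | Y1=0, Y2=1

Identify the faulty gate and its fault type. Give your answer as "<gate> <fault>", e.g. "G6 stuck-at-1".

G5 stuck-at-0

Fault-free values for test 1 (x1=0, x2=0, x3=1, x4=1): G1=1, G2=1, G3=1, G4=0, G5=1, G6=1, G7=0, G8=1, giving Y1=0, Y2=1. Observed Y1=1, Y2=1.
Test 1: faults giving observed Y1=1, Y2=1 are {G2 stuck-at-0, G2 inverted output, G4 stuck-at-1, G4 inverted output, G5 stuck-at-0, G5 inverted output, G6 stuck-at-0, G6 inverted output, G7 stuck-at-1, G7 inverted output}.
Test 2 (x1=0, x2=0, x3=0, x4=1): fault-free G1=1, G2=1, G3=1, G4=0, G5=0, G6=0, G7=1, G8=1 → Y1=1, Y2=1; observed Y1=1, Y2=1. Eliminates G2 stuck-at-0, G2 inverted output, G4 stuck-at-1, G4 inverted output, G5 inverted output, G6 inverted output, G7 inverted output.
Test 3 (x1=1, x2=1, x3=1, x4=1): fault-free G1=0, G2=1, G3=1, G4=0, G5=1, G6=1, G7=0, G8=1 → Y1=0, Y2=1; observed Y1=0, Y2=1. Eliminates G6 stuck-at-0, G7 stuck-at-1.
Only G5 stuck-at-0 is consistent with every test.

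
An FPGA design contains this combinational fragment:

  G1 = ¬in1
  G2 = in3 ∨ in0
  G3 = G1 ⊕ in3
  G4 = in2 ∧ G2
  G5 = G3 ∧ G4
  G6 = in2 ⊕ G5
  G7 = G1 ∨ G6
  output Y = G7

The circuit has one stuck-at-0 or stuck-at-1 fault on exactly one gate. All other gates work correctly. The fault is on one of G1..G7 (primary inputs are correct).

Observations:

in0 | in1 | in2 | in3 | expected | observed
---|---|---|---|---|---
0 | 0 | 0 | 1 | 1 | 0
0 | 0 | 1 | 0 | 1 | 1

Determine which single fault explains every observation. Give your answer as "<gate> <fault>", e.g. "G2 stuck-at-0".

Fault-free values for test 1 (in0=0, in1=0, in2=0, in3=1): G1=1, G2=1, G3=0, G4=0, G5=0, G6=0, G7=1, giving Y=1. Observed 0.
Test 1: faults giving observed 0 are {G1 stuck-at-0, G7 stuck-at-0}.
Test 2 (in0=0, in1=0, in2=1, in3=0): fault-free G1=1, G2=0, G3=1, G4=0, G5=0, G6=1, G7=1 → 1; observed 1. Eliminates G7 stuck-at-0.
Only G1 stuck-at-0 is consistent with every test.

G1 stuck-at-0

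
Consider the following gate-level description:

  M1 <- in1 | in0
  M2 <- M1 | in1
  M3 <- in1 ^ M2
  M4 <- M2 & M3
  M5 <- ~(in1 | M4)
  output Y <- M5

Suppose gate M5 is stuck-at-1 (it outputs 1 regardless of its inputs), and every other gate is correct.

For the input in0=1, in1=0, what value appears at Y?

Propagate with M5 forced: M1=1, M2=1, M3=1, M4=1, M5=1 [stuck-at-1].
So Y = 1. (Without the fault it would be 0.)

1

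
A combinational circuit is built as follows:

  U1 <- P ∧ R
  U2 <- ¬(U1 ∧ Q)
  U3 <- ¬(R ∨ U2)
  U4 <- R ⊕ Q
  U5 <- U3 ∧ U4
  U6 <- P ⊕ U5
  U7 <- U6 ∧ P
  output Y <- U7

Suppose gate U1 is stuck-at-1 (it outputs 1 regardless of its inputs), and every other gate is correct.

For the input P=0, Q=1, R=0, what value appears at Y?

Propagate with U1 forced: U1=1 [stuck-at-1], U2=0, U3=1, U4=1, U5=1, U6=1, U7=0.
So Y = 0. (Same as the fault-free value — the fault is masked on this input.)

0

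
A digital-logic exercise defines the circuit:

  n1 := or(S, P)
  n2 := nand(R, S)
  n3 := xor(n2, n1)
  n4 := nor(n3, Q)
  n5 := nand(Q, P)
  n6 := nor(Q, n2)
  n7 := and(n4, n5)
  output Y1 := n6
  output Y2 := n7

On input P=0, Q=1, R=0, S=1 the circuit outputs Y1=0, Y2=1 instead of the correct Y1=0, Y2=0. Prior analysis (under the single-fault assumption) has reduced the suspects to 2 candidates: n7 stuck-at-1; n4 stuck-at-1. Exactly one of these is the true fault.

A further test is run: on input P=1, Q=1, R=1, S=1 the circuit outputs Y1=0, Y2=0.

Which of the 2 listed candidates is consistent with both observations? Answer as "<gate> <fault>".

Evaluate each candidate on input P=1, Q=1, R=1, S=1:
  n7 stuck-at-1: n1=1, n2=0, n3=1, n4=0, n5=0, n6=0, n7=1 [stuck-at-1] → Y1=0, Y2=1 — eliminated
  n4 stuck-at-1: n1=1, n2=0, n3=1, n4=1 [stuck-at-1], n5=0, n6=0, n7=0 → Y1=0, Y2=0 — matches
Only n4 stuck-at-1 reproduces the observed Y1=0, Y2=0.

n4 stuck-at-1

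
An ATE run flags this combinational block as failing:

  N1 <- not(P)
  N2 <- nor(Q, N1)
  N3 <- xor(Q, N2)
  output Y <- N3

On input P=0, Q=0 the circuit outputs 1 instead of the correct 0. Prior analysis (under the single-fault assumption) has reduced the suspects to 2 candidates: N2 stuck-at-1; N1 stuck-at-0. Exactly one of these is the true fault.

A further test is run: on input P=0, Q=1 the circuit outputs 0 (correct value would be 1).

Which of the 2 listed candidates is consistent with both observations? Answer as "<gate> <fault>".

Evaluate each candidate on input P=0, Q=1:
  N2 stuck-at-1: N1=1, N2=1 [stuck-at-1], N3=0 → 0 — matches
  N1 stuck-at-0: N1=0 [stuck-at-0], N2=0, N3=1 → 1 — eliminated
Only N2 stuck-at-1 reproduces the observed 0.

N2 stuck-at-1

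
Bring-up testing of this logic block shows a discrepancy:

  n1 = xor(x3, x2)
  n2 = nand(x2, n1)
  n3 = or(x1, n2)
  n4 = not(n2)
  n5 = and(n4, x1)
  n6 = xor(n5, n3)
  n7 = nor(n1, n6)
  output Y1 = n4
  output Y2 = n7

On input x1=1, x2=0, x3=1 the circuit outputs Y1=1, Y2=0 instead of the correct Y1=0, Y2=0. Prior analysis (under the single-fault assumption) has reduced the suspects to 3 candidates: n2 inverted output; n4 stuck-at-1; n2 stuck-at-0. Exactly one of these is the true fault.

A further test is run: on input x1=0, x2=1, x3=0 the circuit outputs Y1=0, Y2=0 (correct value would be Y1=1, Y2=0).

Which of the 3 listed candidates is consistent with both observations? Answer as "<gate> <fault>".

Evaluate each candidate on input x1=0, x2=1, x3=0:
  n2 inverted output: n1=1, n2=1 [inverted output], n3=1, n4=0, n5=0, n6=1, n7=0 → Y1=0, Y2=0 — matches
  n4 stuck-at-1: n1=1, n2=0, n3=0, n4=1 [stuck-at-1], n5=0, n6=0, n7=0 → Y1=1, Y2=0 — eliminated
  n2 stuck-at-0: n1=1, n2=0 [stuck-at-0], n3=0, n4=1, n5=0, n6=0, n7=0 → Y1=1, Y2=0 — eliminated
Only n2 inverted output reproduces the observed Y1=0, Y2=0.

n2 inverted output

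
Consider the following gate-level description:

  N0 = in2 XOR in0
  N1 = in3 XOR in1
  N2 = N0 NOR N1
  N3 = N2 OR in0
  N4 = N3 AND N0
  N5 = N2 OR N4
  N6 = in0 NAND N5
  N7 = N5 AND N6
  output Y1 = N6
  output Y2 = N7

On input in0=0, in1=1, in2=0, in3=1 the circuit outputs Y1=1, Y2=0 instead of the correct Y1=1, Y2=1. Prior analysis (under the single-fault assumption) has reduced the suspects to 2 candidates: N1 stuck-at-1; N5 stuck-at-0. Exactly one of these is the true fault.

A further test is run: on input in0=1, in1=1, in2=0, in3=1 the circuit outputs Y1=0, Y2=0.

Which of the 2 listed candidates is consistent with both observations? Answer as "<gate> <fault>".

Evaluate each candidate on input in0=1, in1=1, in2=0, in3=1:
  N1 stuck-at-1: N0=1, N1=1 [stuck-at-1], N2=0, N3=1, N4=1, N5=1, N6=0, N7=0 → Y1=0, Y2=0 — matches
  N5 stuck-at-0: N0=1, N1=0, N2=0, N3=1, N4=1, N5=0 [stuck-at-0], N6=1, N7=0 → Y1=1, Y2=0 — eliminated
Only N1 stuck-at-1 reproduces the observed Y1=0, Y2=0.

N1 stuck-at-1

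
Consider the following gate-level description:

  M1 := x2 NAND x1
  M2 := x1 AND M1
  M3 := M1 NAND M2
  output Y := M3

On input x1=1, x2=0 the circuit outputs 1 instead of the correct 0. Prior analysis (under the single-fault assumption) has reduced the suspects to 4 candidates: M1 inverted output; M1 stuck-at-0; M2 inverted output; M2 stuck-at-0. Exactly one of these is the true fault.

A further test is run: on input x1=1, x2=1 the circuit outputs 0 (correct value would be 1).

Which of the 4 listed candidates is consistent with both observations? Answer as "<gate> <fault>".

M1 inverted output

Evaluate each candidate on input x1=1, x2=1:
  M1 inverted output: M1=1 [inverted output], M2=1, M3=0 → 0 — matches
  M1 stuck-at-0: M1=0 [stuck-at-0], M2=0, M3=1 → 1 — eliminated
  M2 inverted output: M1=0, M2=1 [inverted output], M3=1 → 1 — eliminated
  M2 stuck-at-0: M1=0, M2=0 [stuck-at-0], M3=1 → 1 — eliminated
Only M1 inverted output reproduces the observed 0.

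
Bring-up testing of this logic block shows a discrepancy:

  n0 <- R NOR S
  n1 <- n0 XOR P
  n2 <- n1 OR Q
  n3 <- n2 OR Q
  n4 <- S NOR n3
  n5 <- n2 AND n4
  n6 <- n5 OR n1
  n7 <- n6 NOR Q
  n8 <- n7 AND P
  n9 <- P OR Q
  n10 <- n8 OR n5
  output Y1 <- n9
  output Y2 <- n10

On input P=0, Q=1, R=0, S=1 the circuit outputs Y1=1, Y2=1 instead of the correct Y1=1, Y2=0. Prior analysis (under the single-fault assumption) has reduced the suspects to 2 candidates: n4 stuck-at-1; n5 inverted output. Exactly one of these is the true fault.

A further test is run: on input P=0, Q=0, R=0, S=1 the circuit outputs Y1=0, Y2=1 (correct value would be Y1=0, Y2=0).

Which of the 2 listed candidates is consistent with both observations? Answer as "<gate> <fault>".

Evaluate each candidate on input P=0, Q=0, R=0, S=1:
  n4 stuck-at-1: n0=0, n1=0, n2=0, n3=0, n4=1 [stuck-at-1], n5=0, n6=0, n7=1, n8=0, n9=0, n10=0 → Y1=0, Y2=0 — eliminated
  n5 inverted output: n0=0, n1=0, n2=0, n3=0, n4=0, n5=1 [inverted output], n6=1, n7=0, n8=0, n9=0, n10=1 → Y1=0, Y2=1 — matches
Only n5 inverted output reproduces the observed Y1=0, Y2=1.

n5 inverted output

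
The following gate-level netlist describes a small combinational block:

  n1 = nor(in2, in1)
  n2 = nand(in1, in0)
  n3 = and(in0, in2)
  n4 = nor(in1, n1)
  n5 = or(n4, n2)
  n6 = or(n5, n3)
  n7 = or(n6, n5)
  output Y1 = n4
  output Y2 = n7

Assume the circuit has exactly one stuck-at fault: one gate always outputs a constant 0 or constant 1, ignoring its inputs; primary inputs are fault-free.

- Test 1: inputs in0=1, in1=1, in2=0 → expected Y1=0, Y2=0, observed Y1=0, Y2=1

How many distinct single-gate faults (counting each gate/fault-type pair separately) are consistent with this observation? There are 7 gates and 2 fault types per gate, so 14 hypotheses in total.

5

Fault-free: n1=0, n2=0, n3=0, n4=0, n5=0, n6=0, n7=0 → Y1=0, Y2=0. Observed Y1=0, Y2=1.
  n1 stuck-at-0: output Y1=0, Y2=0 ✗
  n1 stuck-at-1: output Y1=0, Y2=0 ✗
  n2 stuck-at-0: output Y1=0, Y2=0 ✗
  n2 stuck-at-1: output Y1=0, Y2=1 ✓
  n3 stuck-at-0: output Y1=0, Y2=0 ✗
  n3 stuck-at-1: output Y1=0, Y2=1 ✓
  n4 stuck-at-0: output Y1=0, Y2=0 ✗
  n4 stuck-at-1: output Y1=1, Y2=1 ✗
  n5 stuck-at-0: output Y1=0, Y2=0 ✗
  n5 stuck-at-1: output Y1=0, Y2=1 ✓
  n6 stuck-at-0: output Y1=0, Y2=0 ✗
  n6 stuck-at-1: output Y1=0, Y2=1 ✓
  n7 stuck-at-0: output Y1=0, Y2=0 ✗
  n7 stuck-at-1: output Y1=0, Y2=1 ✓
Consistent faults: {n2 stuck-at-1, n3 stuck-at-1, n5 stuck-at-1, n6 stuck-at-1, n7 stuck-at-1} — 5 in all.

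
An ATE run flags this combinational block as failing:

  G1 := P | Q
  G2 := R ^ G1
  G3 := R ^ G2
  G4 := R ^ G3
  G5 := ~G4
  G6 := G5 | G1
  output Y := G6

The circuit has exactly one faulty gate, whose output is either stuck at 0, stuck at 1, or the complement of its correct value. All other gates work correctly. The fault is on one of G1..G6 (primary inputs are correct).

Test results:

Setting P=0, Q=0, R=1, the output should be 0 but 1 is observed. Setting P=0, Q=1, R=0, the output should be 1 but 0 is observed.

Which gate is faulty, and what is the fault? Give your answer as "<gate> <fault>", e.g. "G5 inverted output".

G6 inverted output

Fault-free values for test 1 (P=0, Q=0, R=1): G1=0, G2=1, G3=0, G4=1, G5=0, G6=0, giving Y=0. Observed 1.
Test 1: faults giving observed 1 are {G1 stuck-at-1, G1 inverted output, G2 stuck-at-0, G2 inverted output, G3 stuck-at-1, G3 inverted output, G4 stuck-at-0, G4 inverted output, G5 stuck-at-1, G5 inverted output, G6 stuck-at-1, G6 inverted output}.
Test 2 (P=0, Q=1, R=0): fault-free G1=1, G2=1, G3=1, G4=1, G5=0, G6=1 → 1; observed 0. Eliminates G1 stuck-at-1, G1 inverted output, G2 stuck-at-0, G2 inverted output, G3 stuck-at-1, G3 inverted output, G4 stuck-at-0, G4 inverted output, G5 stuck-at-1, G5 inverted output, G6 stuck-at-1.
Only G6 inverted output is consistent with every test.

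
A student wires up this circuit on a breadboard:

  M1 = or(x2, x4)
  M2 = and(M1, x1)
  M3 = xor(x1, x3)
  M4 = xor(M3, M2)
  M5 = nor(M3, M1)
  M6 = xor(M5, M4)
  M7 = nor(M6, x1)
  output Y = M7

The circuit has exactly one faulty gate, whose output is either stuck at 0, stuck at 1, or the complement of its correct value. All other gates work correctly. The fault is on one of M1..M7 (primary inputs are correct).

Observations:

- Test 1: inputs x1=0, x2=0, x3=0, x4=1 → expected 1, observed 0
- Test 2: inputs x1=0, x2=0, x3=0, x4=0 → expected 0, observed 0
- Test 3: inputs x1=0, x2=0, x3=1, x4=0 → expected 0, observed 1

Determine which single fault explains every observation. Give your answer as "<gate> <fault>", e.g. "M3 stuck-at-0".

M5 stuck-at-1

Fault-free values for test 1 (x1=0, x2=0, x3=0, x4=1): M1=1, M2=0, M3=0, M4=0, M5=0, M6=0, M7=1, giving Y=1. Observed 0.
Test 1: faults giving observed 0 are {M1 stuck-at-0, M1 inverted output, M2 stuck-at-1, M2 inverted output, M3 stuck-at-1, M3 inverted output, M4 stuck-at-1, M4 inverted output, M5 stuck-at-1, M5 inverted output, M6 stuck-at-1, M6 inverted output, M7 stuck-at-0, M7 inverted output}.
Test 2 (x1=0, x2=0, x3=0, x4=0): fault-free M1=0, M2=0, M3=0, M4=0, M5=1, M6=1, M7=0 → 0; observed 0. Eliminates M1 inverted output, M2 stuck-at-1, M2 inverted output, M4 stuck-at-1, M4 inverted output, M5 inverted output, M6 inverted output, M7 inverted output.
Test 3 (x1=0, x2=0, x3=1, x4=0): fault-free M1=0, M2=0, M3=1, M4=1, M5=0, M6=1, M7=0 → 0; observed 1. Eliminates M1 stuck-at-0, M3 stuck-at-1, M3 inverted output, M6 stuck-at-1, M7 stuck-at-0.
Only M5 stuck-at-1 is consistent with every test.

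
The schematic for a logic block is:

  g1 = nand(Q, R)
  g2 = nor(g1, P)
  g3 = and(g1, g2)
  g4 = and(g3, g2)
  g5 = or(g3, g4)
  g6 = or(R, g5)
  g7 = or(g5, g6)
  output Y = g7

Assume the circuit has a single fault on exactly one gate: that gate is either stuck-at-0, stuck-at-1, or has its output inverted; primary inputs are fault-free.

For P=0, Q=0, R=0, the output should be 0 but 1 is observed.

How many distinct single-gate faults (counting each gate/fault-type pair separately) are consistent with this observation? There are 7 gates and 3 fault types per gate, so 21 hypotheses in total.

Fault-free: g1=1, g2=0, g3=0, g4=0, g5=0, g6=0, g7=0 → 0. Observed 1.
  g1: none of the 3 fault types match ✗
  g2: stuck-at-1, inverted output ✓; others ✗
  g3: stuck-at-1, inverted output ✓; others ✗
  g4: stuck-at-1, inverted output ✓; others ✗
  g5: stuck-at-1, inverted output ✓; others ✗
  g6: stuck-at-1, inverted output ✓; others ✗
  g7: stuck-at-1, inverted output ✓; others ✗
Consistent faults: {g2 stuck-at-1, g2 inverted output, g3 stuck-at-1, g3 inverted output, g4 stuck-at-1, g4 inverted output, g5 stuck-at-1, g5 inverted output, g6 stuck-at-1, g6 inverted output, g7 stuck-at-1, g7 inverted output} — 12 in all.

12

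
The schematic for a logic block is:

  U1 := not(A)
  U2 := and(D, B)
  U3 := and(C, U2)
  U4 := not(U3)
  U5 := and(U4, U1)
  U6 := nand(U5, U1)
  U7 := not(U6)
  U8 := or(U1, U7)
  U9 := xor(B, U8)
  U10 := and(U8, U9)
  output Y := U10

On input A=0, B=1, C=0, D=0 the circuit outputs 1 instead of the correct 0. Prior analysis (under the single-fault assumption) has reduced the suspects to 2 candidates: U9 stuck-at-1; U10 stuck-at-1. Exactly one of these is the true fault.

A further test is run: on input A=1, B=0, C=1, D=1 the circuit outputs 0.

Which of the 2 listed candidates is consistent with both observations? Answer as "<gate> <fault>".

U9 stuck-at-1

Evaluate each candidate on input A=1, B=0, C=1, D=1:
  U9 stuck-at-1: U1=0, U2=0, U3=0, U4=1, U5=0, U6=1, U7=0, U8=0, U9=1 [stuck-at-1], U10=0 → 0 — matches
  U10 stuck-at-1: U1=0, U2=0, U3=0, U4=1, U5=0, U6=1, U7=0, U8=0, U9=0, U10=1 [stuck-at-1] → 1 — eliminated
Only U9 stuck-at-1 reproduces the observed 0.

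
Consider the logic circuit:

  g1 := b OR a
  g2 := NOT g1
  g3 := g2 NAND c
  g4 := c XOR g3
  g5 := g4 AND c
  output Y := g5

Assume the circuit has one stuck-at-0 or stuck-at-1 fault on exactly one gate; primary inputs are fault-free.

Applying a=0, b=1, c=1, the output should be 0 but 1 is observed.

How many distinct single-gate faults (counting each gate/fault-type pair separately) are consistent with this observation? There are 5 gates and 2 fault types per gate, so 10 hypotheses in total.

5

Fault-free: g1=1, g2=0, g3=1, g4=0, g5=0 → 0. Observed 1.
  g1 stuck-at-0: output 1 ✓
  g1 stuck-at-1: output 0 ✗
  g2 stuck-at-0: output 0 ✗
  g2 stuck-at-1: output 1 ✓
  g3 stuck-at-0: output 1 ✓
  g3 stuck-at-1: output 0 ✗
  g4 stuck-at-0: output 0 ✗
  g4 stuck-at-1: output 1 ✓
  g5 stuck-at-0: output 0 ✗
  g5 stuck-at-1: output 1 ✓
Consistent faults: {g1 stuck-at-0, g2 stuck-at-1, g3 stuck-at-0, g4 stuck-at-1, g5 stuck-at-1} — 5 in all.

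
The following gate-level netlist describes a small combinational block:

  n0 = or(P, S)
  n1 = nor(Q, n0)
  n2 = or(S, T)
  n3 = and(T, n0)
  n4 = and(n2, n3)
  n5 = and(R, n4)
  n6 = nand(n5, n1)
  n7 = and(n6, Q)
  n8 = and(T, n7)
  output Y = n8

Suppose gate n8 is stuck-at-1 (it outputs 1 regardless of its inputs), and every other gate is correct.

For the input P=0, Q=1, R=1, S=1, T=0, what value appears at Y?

Propagate with n8 forced: n0=1, n1=0, n2=1, n3=0, n4=0, n5=0, n6=1, n7=1, n8=1 [stuck-at-1].
So Y = 1. (Without the fault it would be 0.)

1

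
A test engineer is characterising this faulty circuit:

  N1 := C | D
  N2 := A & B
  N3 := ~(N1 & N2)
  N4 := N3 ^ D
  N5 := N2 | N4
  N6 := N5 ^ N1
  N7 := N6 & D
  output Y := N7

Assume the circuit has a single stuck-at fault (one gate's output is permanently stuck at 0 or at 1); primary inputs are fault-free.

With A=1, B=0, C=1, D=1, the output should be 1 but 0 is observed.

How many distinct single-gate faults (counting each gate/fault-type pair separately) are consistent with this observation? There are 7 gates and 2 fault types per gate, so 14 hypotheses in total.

Fault-free: N1=1, N2=0, N3=1, N4=0, N5=0, N6=1, N7=1 → 1. Observed 0.
  N1 stuck-at-0: output 0 ✓
  N1 stuck-at-1: output 1 ✗
  N2 stuck-at-0: output 1 ✗
  N2 stuck-at-1: output 0 ✓
  N3 stuck-at-0: output 0 ✓
  N3 stuck-at-1: output 1 ✗
  N4 stuck-at-0: output 1 ✗
  N4 stuck-at-1: output 0 ✓
  N5 stuck-at-0: output 1 ✗
  N5 stuck-at-1: output 0 ✓
  N6 stuck-at-0: output 0 ✓
  N6 stuck-at-1: output 1 ✗
  N7 stuck-at-0: output 0 ✓
  N7 stuck-at-1: output 1 ✗
Consistent faults: {N1 stuck-at-0, N2 stuck-at-1, N3 stuck-at-0, N4 stuck-at-1, N5 stuck-at-1, N6 stuck-at-0, N7 stuck-at-0} — 7 in all.

7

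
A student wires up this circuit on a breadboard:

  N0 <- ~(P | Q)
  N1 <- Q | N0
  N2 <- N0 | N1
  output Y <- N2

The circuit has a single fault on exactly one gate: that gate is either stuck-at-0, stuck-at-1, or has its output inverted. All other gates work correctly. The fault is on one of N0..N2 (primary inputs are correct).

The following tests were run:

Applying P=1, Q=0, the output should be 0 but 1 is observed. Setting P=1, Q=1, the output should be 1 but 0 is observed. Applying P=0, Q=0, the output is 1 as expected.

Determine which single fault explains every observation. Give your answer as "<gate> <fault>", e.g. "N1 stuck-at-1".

N1 inverted output

Fault-free values for test 1 (P=1, Q=0): N0=0, N1=0, N2=0, giving Y=0. Observed 1.
Test 1: faults giving observed 1 are {N0 stuck-at-1, N0 inverted output, N1 stuck-at-1, N1 inverted output, N2 stuck-at-1, N2 inverted output}.
Test 2 (P=1, Q=1): fault-free N0=0, N1=1, N2=1 → 1; observed 0. Eliminates N0 stuck-at-1, N0 inverted output, N1 stuck-at-1, N2 stuck-at-1.
Test 3 (P=0, Q=0): fault-free N0=1, N1=1, N2=1 → 1; observed 1. Eliminates N2 inverted output.
Only N1 inverted output is consistent with every test.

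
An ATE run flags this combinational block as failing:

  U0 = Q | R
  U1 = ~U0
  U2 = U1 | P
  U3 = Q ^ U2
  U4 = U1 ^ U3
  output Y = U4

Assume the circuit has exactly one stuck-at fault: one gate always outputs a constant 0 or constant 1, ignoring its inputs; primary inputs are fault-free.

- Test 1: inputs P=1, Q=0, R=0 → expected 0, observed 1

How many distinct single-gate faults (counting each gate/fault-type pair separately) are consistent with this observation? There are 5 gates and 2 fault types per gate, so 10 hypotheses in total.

5

Fault-free: U0=0, U1=1, U2=1, U3=1, U4=0 → 0. Observed 1.
  U0 stuck-at-0: output 0 ✗
  U0 stuck-at-1: output 1 ✓
  U1 stuck-at-0: output 1 ✓
  U1 stuck-at-1: output 0 ✗
  U2 stuck-at-0: output 1 ✓
  U2 stuck-at-1: output 0 ✗
  U3 stuck-at-0: output 1 ✓
  U3 stuck-at-1: output 0 ✗
  U4 stuck-at-0: output 0 ✗
  U4 stuck-at-1: output 1 ✓
Consistent faults: {U0 stuck-at-1, U1 stuck-at-0, U2 stuck-at-0, U3 stuck-at-0, U4 stuck-at-1} — 5 in all.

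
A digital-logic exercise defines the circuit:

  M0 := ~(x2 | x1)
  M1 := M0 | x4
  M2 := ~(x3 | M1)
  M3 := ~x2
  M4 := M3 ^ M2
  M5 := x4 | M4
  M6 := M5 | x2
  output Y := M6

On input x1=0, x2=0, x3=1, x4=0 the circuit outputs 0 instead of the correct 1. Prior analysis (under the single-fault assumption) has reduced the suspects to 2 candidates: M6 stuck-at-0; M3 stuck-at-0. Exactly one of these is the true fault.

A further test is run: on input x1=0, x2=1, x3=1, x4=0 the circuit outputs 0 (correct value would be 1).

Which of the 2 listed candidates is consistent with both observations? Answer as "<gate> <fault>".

M6 stuck-at-0

Evaluate each candidate on input x1=0, x2=1, x3=1, x4=0:
  M6 stuck-at-0: M0=0, M1=0, M2=0, M3=0, M4=0, M5=0, M6=0 [stuck-at-0] → 0 — matches
  M3 stuck-at-0: M0=0, M1=0, M2=0, M3=0 [stuck-at-0], M4=0, M5=0, M6=1 → 1 — eliminated
Only M6 stuck-at-0 reproduces the observed 0.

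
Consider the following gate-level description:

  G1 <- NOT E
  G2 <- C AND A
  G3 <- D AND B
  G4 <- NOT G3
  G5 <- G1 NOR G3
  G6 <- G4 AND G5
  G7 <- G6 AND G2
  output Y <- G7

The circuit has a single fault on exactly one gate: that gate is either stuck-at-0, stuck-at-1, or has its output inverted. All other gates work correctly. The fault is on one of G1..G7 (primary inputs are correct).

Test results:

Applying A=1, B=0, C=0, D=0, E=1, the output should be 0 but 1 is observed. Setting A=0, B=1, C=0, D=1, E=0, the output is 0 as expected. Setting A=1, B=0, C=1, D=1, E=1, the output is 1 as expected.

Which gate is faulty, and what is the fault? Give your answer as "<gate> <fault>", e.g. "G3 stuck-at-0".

G2 stuck-at-1

Fault-free values for test 1 (A=1, B=0, C=0, D=0, E=1): G1=0, G2=0, G3=0, G4=1, G5=1, G6=1, G7=0, giving Y=0. Observed 1.
Test 1: faults giving observed 1 are {G2 stuck-at-1, G2 inverted output, G7 stuck-at-1, G7 inverted output}.
Test 2 (A=0, B=1, C=0, D=1, E=0): fault-free G1=1, G2=0, G3=1, G4=0, G5=0, G6=0, G7=0 → 0; observed 0. Eliminates G7 stuck-at-1, G7 inverted output.
Test 3 (A=1, B=0, C=1, D=1, E=1): fault-free G1=0, G2=1, G3=0, G4=1, G5=1, G6=1, G7=1 → 1; observed 1. Eliminates G2 inverted output.
Only G2 stuck-at-1 is consistent with every test.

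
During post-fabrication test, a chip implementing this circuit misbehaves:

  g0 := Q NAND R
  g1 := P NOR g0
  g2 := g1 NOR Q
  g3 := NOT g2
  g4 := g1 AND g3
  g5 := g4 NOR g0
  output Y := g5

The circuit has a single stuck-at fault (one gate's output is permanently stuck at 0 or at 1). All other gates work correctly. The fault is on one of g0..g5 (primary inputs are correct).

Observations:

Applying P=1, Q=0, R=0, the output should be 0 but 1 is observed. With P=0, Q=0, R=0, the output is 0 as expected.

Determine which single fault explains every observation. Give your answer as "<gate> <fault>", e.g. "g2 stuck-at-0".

g0 stuck-at-0

Fault-free values for test 1 (P=1, Q=0, R=0): g0=1, g1=0, g2=1, g3=0, g4=0, g5=0, giving Y=0. Observed 1.
Test 1: faults giving observed 1 are {g0 stuck-at-0, g5 stuck-at-1}.
Test 2 (P=0, Q=0, R=0): fault-free g0=1, g1=0, g2=1, g3=0, g4=0, g5=0 → 0; observed 0. Eliminates g5 stuck-at-1.
Only g0 stuck-at-0 is consistent with every test.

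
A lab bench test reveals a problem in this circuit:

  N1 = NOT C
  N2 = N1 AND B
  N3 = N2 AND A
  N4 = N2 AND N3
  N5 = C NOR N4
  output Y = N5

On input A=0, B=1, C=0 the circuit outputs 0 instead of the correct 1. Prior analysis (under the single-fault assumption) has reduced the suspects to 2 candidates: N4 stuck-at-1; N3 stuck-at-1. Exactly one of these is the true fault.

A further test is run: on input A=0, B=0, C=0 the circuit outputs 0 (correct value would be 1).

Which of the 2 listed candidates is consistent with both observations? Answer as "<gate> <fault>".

N4 stuck-at-1

Evaluate each candidate on input A=0, B=0, C=0:
  N4 stuck-at-1: N1=1, N2=0, N3=0, N4=1 [stuck-at-1], N5=0 → 0 — matches
  N3 stuck-at-1: N1=1, N2=0, N3=1 [stuck-at-1], N4=0, N5=1 → 1 — eliminated
Only N4 stuck-at-1 reproduces the observed 0.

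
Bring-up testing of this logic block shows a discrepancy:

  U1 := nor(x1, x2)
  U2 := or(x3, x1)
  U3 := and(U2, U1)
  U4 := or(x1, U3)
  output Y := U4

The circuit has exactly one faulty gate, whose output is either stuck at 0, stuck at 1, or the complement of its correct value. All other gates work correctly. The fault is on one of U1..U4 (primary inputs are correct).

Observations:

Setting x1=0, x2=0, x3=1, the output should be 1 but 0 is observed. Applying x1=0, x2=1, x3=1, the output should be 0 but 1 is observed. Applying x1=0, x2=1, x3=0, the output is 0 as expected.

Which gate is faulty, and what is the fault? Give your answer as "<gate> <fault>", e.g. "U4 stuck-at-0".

U1 inverted output

Fault-free values for test 1 (x1=0, x2=0, x3=1): U1=1, U2=1, U3=1, U4=1, giving Y=1. Observed 0.
Test 1: faults giving observed 0 are {U1 stuck-at-0, U1 inverted output, U2 stuck-at-0, U2 inverted output, U3 stuck-at-0, U3 inverted output, U4 stuck-at-0, U4 inverted output}.
Test 2 (x1=0, x2=1, x3=1): fault-free U1=0, U2=1, U3=0, U4=0 → 0; observed 1. Eliminates U1 stuck-at-0, U2 stuck-at-0, U2 inverted output, U3 stuck-at-0, U4 stuck-at-0.
Test 3 (x1=0, x2=1, x3=0): fault-free U1=0, U2=0, U3=0, U4=0 → 0; observed 0. Eliminates U3 inverted output, U4 inverted output.
Only U1 inverted output is consistent with every test.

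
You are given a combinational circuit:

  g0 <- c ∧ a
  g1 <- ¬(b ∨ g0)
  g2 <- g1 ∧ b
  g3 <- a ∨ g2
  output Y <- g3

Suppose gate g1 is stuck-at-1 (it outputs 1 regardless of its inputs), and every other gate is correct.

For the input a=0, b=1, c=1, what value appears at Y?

Propagate with g1 forced: g0=0, g1=1 [stuck-at-1], g2=1, g3=1.
So Y = 1. (Without the fault it would be 0.)

1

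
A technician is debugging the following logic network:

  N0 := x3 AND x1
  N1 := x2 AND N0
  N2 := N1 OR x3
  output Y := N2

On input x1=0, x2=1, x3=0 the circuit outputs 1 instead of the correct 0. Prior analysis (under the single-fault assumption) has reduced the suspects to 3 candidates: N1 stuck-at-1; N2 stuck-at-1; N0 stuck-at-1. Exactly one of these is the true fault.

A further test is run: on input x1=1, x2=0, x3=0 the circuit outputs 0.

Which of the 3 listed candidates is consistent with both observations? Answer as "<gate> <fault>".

Evaluate each candidate on input x1=1, x2=0, x3=0:
  N1 stuck-at-1: N0=0, N1=1 [stuck-at-1], N2=1 → 1 — eliminated
  N2 stuck-at-1: N0=0, N1=0, N2=1 [stuck-at-1] → 1 — eliminated
  N0 stuck-at-1: N0=1 [stuck-at-1], N1=0, N2=0 → 0 — matches
Only N0 stuck-at-1 reproduces the observed 0.

N0 stuck-at-1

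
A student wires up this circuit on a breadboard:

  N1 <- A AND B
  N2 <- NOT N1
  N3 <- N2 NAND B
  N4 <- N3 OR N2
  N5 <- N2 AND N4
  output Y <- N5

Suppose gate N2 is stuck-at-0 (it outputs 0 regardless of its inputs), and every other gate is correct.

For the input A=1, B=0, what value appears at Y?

Propagate with N2 forced: N1=0, N2=0 [stuck-at-0], N3=1, N4=1, N5=0.
So Y = 0. (Without the fault it would be 1.)

0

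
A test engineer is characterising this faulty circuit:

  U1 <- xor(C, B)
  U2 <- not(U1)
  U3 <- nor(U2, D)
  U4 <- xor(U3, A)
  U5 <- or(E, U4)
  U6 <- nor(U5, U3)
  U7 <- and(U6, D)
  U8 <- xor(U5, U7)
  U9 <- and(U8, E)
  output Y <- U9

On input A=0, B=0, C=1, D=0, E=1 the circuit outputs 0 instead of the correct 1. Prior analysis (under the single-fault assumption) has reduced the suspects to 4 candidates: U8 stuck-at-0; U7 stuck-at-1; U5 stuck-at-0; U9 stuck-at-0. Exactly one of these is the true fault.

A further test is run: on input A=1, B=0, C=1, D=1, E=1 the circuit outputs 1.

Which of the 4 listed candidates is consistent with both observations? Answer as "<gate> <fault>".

U5 stuck-at-0

Evaluate each candidate on input A=1, B=0, C=1, D=1, E=1:
  U8 stuck-at-0: U1=1, U2=0, U3=0, U4=1, U5=1, U6=0, U7=0, U8=0 [stuck-at-0], U9=0 → 0 — eliminated
  U7 stuck-at-1: U1=1, U2=0, U3=0, U4=1, U5=1, U6=0, U7=1 [stuck-at-1], U8=0, U9=0 → 0 — eliminated
  U5 stuck-at-0: U1=1, U2=0, U3=0, U4=1, U5=0 [stuck-at-0], U6=1, U7=1, U8=1, U9=1 → 1 — matches
  U9 stuck-at-0: U1=1, U2=0, U3=0, U4=1, U5=1, U6=0, U7=0, U8=1, U9=0 [stuck-at-0] → 0 — eliminated
Only U5 stuck-at-0 reproduces the observed 1.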